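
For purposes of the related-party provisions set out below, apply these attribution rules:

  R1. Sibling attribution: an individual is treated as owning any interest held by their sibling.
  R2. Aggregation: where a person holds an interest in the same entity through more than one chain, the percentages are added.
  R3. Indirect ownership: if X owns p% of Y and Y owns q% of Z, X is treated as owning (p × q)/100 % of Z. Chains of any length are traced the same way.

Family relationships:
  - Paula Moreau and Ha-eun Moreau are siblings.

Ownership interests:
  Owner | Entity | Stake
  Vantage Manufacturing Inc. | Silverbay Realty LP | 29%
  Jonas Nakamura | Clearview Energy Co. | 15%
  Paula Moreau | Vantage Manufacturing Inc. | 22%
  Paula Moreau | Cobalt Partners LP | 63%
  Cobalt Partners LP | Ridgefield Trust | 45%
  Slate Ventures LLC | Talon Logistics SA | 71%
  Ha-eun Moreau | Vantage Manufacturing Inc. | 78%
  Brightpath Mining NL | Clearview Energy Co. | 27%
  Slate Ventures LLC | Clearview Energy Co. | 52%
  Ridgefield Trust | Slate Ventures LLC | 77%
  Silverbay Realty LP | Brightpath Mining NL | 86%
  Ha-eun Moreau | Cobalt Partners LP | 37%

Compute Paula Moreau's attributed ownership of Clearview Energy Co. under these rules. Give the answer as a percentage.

By sibling attribution (R1), Paula Moreau is treated as also owning Ha-eun Moreau's interest in Vantage Manufacturing Inc, giving 22% + 78% = 100%.
By sibling attribution (R1), Paula Moreau is treated as also owning Ha-eun Moreau's interest in Cobalt Partners LP, giving 63% + 37% = 100%.
Chain via Vantage Manufacturing Inc. → Silverbay Realty LP → Brightpath Mining NL (R3): 100% × 29% × 86% × 27% = 6.7338% of Clearview Energy Co.
Chain via Cobalt Partners LP → Ridgefield Trust → Slate Ventures LLC (R3): 100% × 45% × 77% × 52% = 18.018% of Clearview Energy Co.
Aggregating (R2): 6.7338% + 18.018% = 24.7518%.

24.7518%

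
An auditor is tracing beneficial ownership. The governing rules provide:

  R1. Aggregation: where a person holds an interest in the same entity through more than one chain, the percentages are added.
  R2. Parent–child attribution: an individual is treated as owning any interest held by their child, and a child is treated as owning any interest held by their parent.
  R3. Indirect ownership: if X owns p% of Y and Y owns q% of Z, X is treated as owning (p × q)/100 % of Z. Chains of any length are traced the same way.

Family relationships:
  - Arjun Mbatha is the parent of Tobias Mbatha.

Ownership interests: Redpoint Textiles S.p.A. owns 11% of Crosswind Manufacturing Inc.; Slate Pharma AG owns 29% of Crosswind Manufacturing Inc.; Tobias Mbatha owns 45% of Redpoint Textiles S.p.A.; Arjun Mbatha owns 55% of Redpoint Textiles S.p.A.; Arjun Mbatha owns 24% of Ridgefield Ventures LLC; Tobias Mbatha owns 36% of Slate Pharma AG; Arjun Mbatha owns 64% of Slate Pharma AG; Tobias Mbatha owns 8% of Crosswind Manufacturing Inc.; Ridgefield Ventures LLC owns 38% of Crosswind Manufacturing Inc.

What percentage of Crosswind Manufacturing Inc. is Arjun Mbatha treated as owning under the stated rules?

57.12%

By parent–child attribution (R2), Arjun Mbatha is treated as also owning Tobias Mbatha's interest in Slate Pharma AG, giving 64% + 36% = 100%.
By parent–child attribution (R2), Arjun Mbatha is treated as also owning Tobias Mbatha's interest in Redpoint Textiles S.p.A, giving 55% + 45% = 100%.
By parent–child attribution (R2), Arjun Mbatha is treated as owning Tobias Mbatha's 8% interest in Crosswind Manufacturing Inc.
Chain via Slate Pharma AG (R3): 100% × 29% = 29% of Crosswind Manufacturing Inc.
Chain via Redpoint Textiles S.p.A. (R3): 100% × 11% = 11% of Crosswind Manufacturing Inc.
Chain via Ridgefield Ventures LLC (R3): 24% × 38% = 9.12% of Crosswind Manufacturing Inc.
Direct interest in Crosswind Manufacturing Inc: 8%.
Aggregating (R1): 29% + 11% + 9.12% + 8% = 57.12%.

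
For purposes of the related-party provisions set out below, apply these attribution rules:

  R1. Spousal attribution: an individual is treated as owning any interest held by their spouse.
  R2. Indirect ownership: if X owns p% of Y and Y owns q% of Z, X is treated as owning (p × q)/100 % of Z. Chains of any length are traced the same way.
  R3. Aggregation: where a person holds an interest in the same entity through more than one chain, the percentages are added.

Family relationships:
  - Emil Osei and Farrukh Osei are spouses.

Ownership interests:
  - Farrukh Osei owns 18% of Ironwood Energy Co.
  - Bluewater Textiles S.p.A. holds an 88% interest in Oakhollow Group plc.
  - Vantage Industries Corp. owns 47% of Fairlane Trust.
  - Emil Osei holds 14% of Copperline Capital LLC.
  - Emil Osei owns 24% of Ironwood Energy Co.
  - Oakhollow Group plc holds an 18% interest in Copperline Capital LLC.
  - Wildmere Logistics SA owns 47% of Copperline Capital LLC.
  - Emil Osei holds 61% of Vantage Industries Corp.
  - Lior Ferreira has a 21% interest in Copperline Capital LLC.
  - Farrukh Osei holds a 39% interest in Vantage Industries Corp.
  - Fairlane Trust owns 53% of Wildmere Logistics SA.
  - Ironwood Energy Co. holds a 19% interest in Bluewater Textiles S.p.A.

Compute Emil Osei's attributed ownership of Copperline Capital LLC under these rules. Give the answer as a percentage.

26.971732%

By spousal attribution (R1), Emil Osei is treated as also owning Farrukh Osei's interest in Ironwood Energy Co, giving 24% + 18% = 42%.
By spousal attribution (R1), Emil Osei is treated as also owning Farrukh Osei's interest in Vantage Industries Corp, giving 61% + 39% = 100%.
Chain via Ironwood Energy Co. → Bluewater Textiles S.p.A. → Oakhollow Group plc (R2): 42% × 19% × 88% × 18% = 1.264032% of Copperline Capital LLC.
Chain via Vantage Industries Corp. → Fairlane Trust → Wildmere Logistics SA (R2): 100% × 47% × 53% × 47% = 11.7077% of Copperline Capital LLC.
Direct interest in Copperline Capital LLC: 14%.
Aggregating (R3): 1.264032% + 11.7077% + 14% = 26.971732%.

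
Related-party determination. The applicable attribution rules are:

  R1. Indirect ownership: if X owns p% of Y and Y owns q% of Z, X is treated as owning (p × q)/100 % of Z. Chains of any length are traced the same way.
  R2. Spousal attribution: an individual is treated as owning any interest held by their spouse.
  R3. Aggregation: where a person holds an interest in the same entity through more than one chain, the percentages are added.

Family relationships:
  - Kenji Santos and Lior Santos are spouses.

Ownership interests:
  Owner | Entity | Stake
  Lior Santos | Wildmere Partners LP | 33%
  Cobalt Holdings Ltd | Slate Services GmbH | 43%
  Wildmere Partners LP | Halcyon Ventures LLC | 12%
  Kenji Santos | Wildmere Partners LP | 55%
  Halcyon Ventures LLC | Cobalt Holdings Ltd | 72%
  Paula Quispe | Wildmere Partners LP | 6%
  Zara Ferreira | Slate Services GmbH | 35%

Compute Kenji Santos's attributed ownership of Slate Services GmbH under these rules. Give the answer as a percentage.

By spousal attribution (R2), Kenji Santos is treated as also owning Lior Santos's interest in Wildmere Partners LP, giving 55% + 33% = 88%.
Chain via Wildmere Partners LP → Halcyon Ventures LLC → Cobalt Holdings Ltd (R1): 88% × 12% × 72% × 43% = 3.269376% of Slate Services GmbH.

3.269376%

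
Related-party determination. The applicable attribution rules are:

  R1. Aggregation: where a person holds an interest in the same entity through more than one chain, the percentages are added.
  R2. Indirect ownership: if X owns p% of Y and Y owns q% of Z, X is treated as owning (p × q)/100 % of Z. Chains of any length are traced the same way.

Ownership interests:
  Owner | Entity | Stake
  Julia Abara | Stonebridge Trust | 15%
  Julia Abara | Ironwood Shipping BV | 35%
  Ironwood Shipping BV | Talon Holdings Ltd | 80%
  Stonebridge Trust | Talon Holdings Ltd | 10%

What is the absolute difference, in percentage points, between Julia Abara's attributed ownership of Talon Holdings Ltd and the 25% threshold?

4.5

Chain via Ironwood Shipping BV (R2): 35% × 80% = 28% of Talon Holdings Ltd.
Chain via Stonebridge Trust (R2): 15% × 10% = 1.5% of Talon Holdings Ltd.
Aggregating (R1): 28% + 1.5% = 29.5%.
29.5% exceeds the 25% threshold by 4.5 percentage points.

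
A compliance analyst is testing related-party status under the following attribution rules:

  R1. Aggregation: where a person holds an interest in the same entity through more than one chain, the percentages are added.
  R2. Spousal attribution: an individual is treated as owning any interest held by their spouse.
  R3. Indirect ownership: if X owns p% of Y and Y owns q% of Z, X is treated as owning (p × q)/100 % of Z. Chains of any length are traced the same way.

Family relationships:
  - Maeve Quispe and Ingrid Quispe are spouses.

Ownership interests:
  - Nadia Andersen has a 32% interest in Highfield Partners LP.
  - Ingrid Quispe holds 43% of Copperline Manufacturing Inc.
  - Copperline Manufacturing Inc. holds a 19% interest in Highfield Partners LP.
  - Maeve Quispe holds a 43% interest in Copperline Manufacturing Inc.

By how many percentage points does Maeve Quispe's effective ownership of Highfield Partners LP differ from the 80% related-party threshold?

By spousal attribution (R2), Maeve Quispe is treated as also owning Ingrid Quispe's interest in Copperline Manufacturing Inc, giving 43% + 43% = 86%.
Chain via Copperline Manufacturing Inc. (R3): 86% × 19% = 16.34% of Highfield Partners LP.
16.34% falls short of the 80% threshold by 63.66 percentage points.

63.66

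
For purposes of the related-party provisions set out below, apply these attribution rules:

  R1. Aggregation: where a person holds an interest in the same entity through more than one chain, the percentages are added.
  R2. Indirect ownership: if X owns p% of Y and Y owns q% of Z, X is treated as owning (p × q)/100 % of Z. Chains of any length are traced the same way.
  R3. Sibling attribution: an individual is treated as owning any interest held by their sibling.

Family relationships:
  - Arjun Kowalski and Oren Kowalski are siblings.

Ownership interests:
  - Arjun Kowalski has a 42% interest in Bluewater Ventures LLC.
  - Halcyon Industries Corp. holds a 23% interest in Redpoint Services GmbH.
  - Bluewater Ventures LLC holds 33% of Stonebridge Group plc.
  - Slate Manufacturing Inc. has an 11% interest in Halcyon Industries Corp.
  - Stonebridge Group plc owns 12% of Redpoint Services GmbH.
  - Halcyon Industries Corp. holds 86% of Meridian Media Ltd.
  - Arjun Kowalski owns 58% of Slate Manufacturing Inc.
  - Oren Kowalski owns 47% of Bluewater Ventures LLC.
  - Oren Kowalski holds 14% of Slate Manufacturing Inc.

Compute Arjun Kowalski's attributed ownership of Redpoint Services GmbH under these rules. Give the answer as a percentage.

5.346%

By sibling attribution (R3), Arjun Kowalski is treated as also owning Oren Kowalski's interest in Bluewater Ventures LLC, giving 42% + 47% = 89%.
By sibling attribution (R3), Arjun Kowalski is treated as also owning Oren Kowalski's interest in Slate Manufacturing Inc, giving 58% + 14% = 72%.
Chain via Bluewater Ventures LLC → Stonebridge Group plc (R2): 89% × 33% × 12% = 3.5244% of Redpoint Services GmbH.
Chain via Slate Manufacturing Inc. → Halcyon Industries Corp. (R2): 72% × 11% × 23% = 1.8216% of Redpoint Services GmbH.
Aggregating (R1): 3.5244% + 1.8216% = 5.346%.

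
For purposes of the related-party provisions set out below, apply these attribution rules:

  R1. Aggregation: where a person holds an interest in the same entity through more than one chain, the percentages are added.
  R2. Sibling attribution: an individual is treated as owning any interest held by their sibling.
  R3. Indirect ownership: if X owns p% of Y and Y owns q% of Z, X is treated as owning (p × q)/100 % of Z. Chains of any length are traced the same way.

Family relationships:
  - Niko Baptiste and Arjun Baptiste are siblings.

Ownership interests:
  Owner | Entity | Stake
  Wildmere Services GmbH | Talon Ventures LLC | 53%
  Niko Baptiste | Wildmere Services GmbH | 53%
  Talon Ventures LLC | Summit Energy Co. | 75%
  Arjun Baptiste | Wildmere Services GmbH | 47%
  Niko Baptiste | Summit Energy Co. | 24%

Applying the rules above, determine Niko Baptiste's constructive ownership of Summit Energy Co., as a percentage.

63.75%

By sibling attribution (R2), Niko Baptiste is treated as also owning Arjun Baptiste's interest in Wildmere Services GmbH, giving 53% + 47% = 100%.
Chain via Wildmere Services GmbH → Talon Ventures LLC (R3): 100% × 53% × 75% = 39.75% of Summit Energy Co.
Direct interest in Summit Energy Co: 24%.
Aggregating (R1): 39.75% + 24% = 63.75%.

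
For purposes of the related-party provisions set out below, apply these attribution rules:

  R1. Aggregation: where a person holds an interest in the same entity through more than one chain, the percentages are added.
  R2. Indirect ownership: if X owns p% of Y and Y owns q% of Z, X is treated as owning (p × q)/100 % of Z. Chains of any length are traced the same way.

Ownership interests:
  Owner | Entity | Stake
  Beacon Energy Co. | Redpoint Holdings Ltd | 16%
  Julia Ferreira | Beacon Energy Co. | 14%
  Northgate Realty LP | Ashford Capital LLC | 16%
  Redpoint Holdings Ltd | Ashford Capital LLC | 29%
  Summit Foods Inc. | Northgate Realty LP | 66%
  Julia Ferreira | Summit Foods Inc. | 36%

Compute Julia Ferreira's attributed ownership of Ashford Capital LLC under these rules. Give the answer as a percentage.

Chain via Beacon Energy Co. → Redpoint Holdings Ltd (R2): 14% × 16% × 29% = 0.6496% of Ashford Capital LLC.
Chain via Summit Foods Inc. → Northgate Realty LP (R2): 36% × 66% × 16% = 3.8016% of Ashford Capital LLC.
Aggregating (R1): 0.6496% + 3.8016% = 4.4512%.

4.4512%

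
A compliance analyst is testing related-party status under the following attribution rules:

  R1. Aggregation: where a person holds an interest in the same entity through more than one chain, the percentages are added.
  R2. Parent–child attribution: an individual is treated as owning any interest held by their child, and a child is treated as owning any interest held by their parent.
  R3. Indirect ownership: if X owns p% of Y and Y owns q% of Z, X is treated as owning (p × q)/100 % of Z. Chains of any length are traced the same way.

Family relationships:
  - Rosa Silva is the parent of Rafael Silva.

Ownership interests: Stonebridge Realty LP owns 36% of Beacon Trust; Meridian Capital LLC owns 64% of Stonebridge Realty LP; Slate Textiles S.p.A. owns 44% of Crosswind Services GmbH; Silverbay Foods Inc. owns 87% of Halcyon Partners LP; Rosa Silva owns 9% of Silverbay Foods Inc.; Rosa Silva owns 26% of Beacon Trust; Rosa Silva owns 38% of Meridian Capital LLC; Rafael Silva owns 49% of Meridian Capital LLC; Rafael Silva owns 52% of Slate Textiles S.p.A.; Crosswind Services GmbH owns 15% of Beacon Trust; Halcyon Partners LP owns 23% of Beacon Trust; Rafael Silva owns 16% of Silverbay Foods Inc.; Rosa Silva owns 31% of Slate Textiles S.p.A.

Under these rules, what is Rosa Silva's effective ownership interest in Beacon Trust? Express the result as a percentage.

By parent–child attribution (R2), Rosa Silva is treated as also owning Rafael Silva's interest in Meridian Capital LLC, giving 38% + 49% = 87%.
By parent–child attribution (R2), Rosa Silva is treated as also owning Rafael Silva's interest in Silverbay Foods Inc, giving 9% + 16% = 25%.
By parent–child attribution (R2), Rosa Silva is treated as also owning Rafael Silva's interest in Slate Textiles S.p.A, giving 31% + 52% = 83%.
Chain via Meridian Capital LLC → Stonebridge Realty LP (R3): 87% × 64% × 36% = 20.0448% of Beacon Trust.
Chain via Silverbay Foods Inc. → Halcyon Partners LP (R3): 25% × 87% × 23% = 5.0025% of Beacon Trust.
Chain via Slate Textiles S.p.A. → Crosswind Services GmbH (R3): 83% × 44% × 15% = 5.478% of Beacon Trust.
Direct interest in Beacon Trust: 26%.
Aggregating (R1): 20.0448% + 5.0025% + 5.478% + 26% = 56.5253%.

56.5253%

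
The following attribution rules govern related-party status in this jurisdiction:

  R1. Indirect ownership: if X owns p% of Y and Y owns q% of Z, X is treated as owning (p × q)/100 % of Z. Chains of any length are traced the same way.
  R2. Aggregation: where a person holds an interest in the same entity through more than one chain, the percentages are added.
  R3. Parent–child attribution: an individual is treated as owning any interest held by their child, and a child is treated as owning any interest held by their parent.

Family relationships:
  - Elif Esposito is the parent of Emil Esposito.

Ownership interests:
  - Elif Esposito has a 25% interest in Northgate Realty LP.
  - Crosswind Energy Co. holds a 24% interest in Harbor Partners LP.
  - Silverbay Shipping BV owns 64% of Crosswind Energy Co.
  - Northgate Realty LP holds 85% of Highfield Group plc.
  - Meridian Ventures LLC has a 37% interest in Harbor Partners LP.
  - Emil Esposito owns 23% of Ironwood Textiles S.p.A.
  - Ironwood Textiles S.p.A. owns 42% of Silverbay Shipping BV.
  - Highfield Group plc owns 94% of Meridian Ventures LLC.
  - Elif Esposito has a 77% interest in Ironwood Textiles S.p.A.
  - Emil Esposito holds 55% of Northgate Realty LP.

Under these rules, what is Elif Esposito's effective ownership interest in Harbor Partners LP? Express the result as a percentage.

By parent–child attribution (R3), Elif Esposito is treated as also owning Emil Esposito's interest in Northgate Realty LP, giving 25% + 55% = 80%.
By parent–child attribution (R3), Elif Esposito is treated as also owning Emil Esposito's interest in Ironwood Textiles S.p.A, giving 77% + 23% = 100%.
Chain via Northgate Realty LP → Highfield Group plc → Meridian Ventures LLC (R1): 80% × 85% × 94% × 37% = 23.6504% of Harbor Partners LP.
Chain via Ironwood Textiles S.p.A. → Silverbay Shipping BV → Crosswind Energy Co. (R1): 100% × 42% × 64% × 24% = 6.4512% of Harbor Partners LP.
Aggregating (R2): 23.6504% + 6.4512% = 30.1016%.

30.1016%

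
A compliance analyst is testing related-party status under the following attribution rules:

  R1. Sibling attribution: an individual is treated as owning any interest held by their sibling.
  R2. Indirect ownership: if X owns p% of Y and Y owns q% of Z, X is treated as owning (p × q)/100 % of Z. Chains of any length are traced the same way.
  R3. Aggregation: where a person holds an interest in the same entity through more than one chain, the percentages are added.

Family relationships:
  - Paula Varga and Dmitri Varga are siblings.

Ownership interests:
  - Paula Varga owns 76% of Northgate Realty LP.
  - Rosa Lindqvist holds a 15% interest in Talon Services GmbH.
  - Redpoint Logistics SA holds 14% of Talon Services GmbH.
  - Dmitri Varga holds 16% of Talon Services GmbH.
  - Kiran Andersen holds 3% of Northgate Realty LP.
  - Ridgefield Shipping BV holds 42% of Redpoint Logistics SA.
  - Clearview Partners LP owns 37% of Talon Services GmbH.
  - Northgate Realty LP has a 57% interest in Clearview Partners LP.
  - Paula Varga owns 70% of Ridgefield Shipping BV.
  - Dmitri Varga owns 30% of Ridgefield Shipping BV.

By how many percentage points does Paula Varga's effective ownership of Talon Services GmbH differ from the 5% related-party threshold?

32.9084

By sibling attribution (R1), Paula Varga is treated as also owning Dmitri Varga's interest in Ridgefield Shipping BV, giving 70% + 30% = 100%.
By sibling attribution (R1), Paula Varga is treated as owning Dmitri Varga's 16% interest in Talon Services GmbH.
Chain via Ridgefield Shipping BV → Redpoint Logistics SA (R2): 100% × 42% × 14% = 5.88% of Talon Services GmbH.
Chain via Northgate Realty LP → Clearview Partners LP (R2): 76% × 57% × 37% = 16.0284% of Talon Services GmbH.
Direct interest in Talon Services GmbH: 16%.
Aggregating (R3): 5.88% + 16.0284% + 16% = 37.9084%.
37.9084% exceeds the 5% threshold by 32.9084 percentage points.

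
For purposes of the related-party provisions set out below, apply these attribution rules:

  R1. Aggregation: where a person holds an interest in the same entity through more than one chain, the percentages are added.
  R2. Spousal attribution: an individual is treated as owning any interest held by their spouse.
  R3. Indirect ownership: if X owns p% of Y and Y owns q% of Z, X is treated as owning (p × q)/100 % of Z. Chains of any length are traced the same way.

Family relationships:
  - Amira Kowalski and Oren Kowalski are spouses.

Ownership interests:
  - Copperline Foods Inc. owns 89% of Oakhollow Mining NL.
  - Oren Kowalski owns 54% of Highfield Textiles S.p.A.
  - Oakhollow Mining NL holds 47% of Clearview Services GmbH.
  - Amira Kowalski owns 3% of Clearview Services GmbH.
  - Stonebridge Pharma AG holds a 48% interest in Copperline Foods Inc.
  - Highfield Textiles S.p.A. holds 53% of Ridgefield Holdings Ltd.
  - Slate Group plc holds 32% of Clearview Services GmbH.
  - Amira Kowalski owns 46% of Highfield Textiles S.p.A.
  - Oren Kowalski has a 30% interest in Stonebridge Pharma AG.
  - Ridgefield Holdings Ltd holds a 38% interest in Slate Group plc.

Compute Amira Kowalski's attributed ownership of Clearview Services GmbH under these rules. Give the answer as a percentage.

15.46832%

By spousal attribution (R2), Amira Kowalski is treated as also owning Oren Kowalski's interest in Highfield Textiles S.p.A, giving 46% + 54% = 100%.
By spousal attribution (R2), Amira Kowalski is treated as owning Oren Kowalski's 30% interest in Stonebridge Pharma AG.
Chain via Highfield Textiles S.p.A. → Ridgefield Holdings Ltd → Slate Group plc (R3): 100% × 53% × 38% × 32% = 6.4448% of Clearview Services GmbH.
Direct interest in Clearview Services GmbH: 3%.
Chain via Stonebridge Pharma AG → Copperline Foods Inc. → Oakhollow Mining NL (R3): 30% × 48% × 89% × 47% = 6.02352% of Clearview Services GmbH.
Aggregating (R1): 6.4448% + 3% + 6.02352% = 15.46832%.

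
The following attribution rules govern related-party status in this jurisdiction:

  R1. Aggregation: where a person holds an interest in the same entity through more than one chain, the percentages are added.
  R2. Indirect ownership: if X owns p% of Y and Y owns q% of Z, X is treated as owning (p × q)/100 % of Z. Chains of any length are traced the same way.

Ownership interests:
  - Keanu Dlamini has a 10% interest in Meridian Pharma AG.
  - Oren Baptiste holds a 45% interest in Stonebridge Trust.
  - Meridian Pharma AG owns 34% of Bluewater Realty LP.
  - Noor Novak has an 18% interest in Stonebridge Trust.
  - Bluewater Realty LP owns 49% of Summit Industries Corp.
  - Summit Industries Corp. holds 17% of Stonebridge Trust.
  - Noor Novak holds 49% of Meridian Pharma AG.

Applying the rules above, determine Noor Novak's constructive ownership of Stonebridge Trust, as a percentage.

Chain via Meridian Pharma AG → Bluewater Realty LP → Summit Industries Corp. (R2): 49% × 34% × 49% × 17% = 1.387778% of Stonebridge Trust.
Direct interest in Stonebridge Trust: 18%.
Aggregating (R1): 1.387778% + 18% = 19.387778%.

19.387778%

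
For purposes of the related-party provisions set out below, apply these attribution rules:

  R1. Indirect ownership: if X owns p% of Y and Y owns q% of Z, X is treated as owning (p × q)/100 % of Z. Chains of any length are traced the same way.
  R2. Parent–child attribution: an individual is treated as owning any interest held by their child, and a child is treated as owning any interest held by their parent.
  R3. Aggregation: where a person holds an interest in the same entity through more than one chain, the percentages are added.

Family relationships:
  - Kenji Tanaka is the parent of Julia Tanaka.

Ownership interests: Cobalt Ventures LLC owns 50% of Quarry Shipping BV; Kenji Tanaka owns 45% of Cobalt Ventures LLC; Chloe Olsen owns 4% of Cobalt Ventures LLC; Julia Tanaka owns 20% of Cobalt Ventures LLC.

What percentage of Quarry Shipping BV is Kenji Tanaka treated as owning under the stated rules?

By parent–child attribution (R2), Kenji Tanaka is treated as also owning Julia Tanaka's interest in Cobalt Ventures LLC, giving 45% + 20% = 65%.
Chain via Cobalt Ventures LLC (R1): 65% × 50% = 32.5% of Quarry Shipping BV.

32.5%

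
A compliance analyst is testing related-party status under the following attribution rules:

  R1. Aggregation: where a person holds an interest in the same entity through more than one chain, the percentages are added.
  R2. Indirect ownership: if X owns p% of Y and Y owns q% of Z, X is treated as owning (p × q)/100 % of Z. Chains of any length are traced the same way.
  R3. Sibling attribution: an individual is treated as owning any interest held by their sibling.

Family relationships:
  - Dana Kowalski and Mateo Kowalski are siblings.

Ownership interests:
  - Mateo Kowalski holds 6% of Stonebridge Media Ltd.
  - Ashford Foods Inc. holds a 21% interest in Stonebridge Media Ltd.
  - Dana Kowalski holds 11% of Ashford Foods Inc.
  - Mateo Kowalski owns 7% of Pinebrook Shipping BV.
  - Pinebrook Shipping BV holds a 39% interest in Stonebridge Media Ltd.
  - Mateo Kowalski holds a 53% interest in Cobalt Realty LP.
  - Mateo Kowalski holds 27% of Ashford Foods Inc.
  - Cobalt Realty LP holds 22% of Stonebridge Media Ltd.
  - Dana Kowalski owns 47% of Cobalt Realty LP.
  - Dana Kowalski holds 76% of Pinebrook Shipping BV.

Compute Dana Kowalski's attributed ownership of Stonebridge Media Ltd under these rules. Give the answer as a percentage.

By sibling attribution (R3), Dana Kowalski is treated as also owning Mateo Kowalski's interest in Ashford Foods Inc, giving 11% + 27% = 38%.
By sibling attribution (R3), Dana Kowalski is treated as also owning Mateo Kowalski's interest in Pinebrook Shipping BV, giving 76% + 7% = 83%.
By sibling attribution (R3), Dana Kowalski is treated as also owning Mateo Kowalski's interest in Cobalt Realty LP, giving 47% + 53% = 100%.
By sibling attribution (R3), Dana Kowalski is treated as owning Mateo Kowalski's 6% interest in Stonebridge Media Ltd.
Chain via Ashford Foods Inc. (R2): 38% × 21% = 7.98% of Stonebridge Media Ltd.
Chain via Pinebrook Shipping BV (R2): 83% × 39% = 32.37% of Stonebridge Media Ltd.
Chain via Cobalt Realty LP (R2): 100% × 22% = 22% of Stonebridge Media Ltd.
Direct interest in Stonebridge Media Ltd: 6%.
Aggregating (R1): 7.98% + 32.37% + 22% + 6% = 68.35%.

68.35%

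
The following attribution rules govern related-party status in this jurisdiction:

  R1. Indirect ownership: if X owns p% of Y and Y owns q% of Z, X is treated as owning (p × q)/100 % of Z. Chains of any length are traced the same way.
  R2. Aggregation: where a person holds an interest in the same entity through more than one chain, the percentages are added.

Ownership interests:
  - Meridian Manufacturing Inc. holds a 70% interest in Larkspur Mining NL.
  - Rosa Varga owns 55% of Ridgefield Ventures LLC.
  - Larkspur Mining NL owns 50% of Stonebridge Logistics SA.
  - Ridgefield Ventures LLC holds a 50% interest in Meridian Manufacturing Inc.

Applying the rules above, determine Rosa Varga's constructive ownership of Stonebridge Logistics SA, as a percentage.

9.625%

Chain via Ridgefield Ventures LLC → Meridian Manufacturing Inc. → Larkspur Mining NL (R1): 55% × 50% × 70% × 50% = 9.625% of Stonebridge Logistics SA.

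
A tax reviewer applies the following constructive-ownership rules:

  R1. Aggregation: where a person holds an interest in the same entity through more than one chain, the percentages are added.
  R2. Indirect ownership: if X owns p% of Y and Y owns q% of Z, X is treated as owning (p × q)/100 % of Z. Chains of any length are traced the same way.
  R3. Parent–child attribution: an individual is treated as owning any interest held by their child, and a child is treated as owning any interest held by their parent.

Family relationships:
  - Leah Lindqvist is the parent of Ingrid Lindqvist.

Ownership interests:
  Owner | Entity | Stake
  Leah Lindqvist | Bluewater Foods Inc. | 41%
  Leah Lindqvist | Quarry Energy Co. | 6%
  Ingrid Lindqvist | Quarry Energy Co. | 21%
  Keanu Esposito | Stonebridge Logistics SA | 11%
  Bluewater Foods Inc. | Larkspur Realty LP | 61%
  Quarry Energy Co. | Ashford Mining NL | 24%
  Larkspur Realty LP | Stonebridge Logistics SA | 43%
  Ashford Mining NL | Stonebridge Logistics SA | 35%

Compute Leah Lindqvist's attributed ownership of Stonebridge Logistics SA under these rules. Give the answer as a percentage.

13.0223%

By parent–child attribution (R3), Leah Lindqvist is treated as also owning Ingrid Lindqvist's interest in Quarry Energy Co, giving 6% + 21% = 27%.
Chain via Quarry Energy Co. → Ashford Mining NL (R2): 27% × 24% × 35% = 2.268% of Stonebridge Logistics SA.
Chain via Bluewater Foods Inc. → Larkspur Realty LP (R2): 41% × 61% × 43% = 10.7543% of Stonebridge Logistics SA.
Aggregating (R1): 2.268% + 10.7543% = 13.0223%.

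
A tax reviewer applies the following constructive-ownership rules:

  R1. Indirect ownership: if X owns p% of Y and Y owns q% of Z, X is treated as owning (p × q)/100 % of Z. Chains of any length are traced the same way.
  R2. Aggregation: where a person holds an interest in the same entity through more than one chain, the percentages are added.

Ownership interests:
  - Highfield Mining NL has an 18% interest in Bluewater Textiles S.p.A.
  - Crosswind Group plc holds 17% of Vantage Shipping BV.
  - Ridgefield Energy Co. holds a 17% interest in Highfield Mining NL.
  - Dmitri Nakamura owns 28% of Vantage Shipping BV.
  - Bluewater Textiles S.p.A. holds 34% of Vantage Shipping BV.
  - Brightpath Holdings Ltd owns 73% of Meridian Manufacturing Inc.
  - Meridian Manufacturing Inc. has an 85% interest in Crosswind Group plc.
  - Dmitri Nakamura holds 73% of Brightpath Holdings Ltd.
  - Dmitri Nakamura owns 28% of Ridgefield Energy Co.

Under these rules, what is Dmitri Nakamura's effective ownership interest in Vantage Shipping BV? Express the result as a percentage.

35.991717%

Chain via Brightpath Holdings Ltd → Meridian Manufacturing Inc. → Crosswind Group plc (R1): 73% × 73% × 85% × 17% = 7.700405% of Vantage Shipping BV.
Chain via Ridgefield Energy Co. → Highfield Mining NL → Bluewater Textiles S.p.A. (R1): 28% × 17% × 18% × 34% = 0.291312% of Vantage Shipping BV.
Direct interest in Vantage Shipping BV: 28%.
Aggregating (R2): 7.700405% + 0.291312% + 28% = 35.991717%.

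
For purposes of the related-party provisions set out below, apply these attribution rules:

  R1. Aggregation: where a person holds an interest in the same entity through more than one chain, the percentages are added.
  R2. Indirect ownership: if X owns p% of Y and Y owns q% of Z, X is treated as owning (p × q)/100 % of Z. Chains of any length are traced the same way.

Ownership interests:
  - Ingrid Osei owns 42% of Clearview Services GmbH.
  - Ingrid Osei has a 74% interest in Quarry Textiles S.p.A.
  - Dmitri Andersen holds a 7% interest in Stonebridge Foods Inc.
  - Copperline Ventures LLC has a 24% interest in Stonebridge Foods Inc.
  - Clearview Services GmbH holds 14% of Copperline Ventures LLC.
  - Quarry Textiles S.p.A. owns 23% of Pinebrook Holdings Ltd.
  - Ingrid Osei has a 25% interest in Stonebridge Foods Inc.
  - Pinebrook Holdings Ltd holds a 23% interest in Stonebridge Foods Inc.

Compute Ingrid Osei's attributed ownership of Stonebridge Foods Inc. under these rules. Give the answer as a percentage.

30.3258%

Chain via Clearview Services GmbH → Copperline Ventures LLC (R2): 42% × 14% × 24% = 1.4112% of Stonebridge Foods Inc.
Chain via Quarry Textiles S.p.A. → Pinebrook Holdings Ltd (R2): 74% × 23% × 23% = 3.9146% of Stonebridge Foods Inc.
Direct interest in Stonebridge Foods Inc: 25%.
Aggregating (R1): 1.4112% + 3.9146% + 25% = 30.3258%.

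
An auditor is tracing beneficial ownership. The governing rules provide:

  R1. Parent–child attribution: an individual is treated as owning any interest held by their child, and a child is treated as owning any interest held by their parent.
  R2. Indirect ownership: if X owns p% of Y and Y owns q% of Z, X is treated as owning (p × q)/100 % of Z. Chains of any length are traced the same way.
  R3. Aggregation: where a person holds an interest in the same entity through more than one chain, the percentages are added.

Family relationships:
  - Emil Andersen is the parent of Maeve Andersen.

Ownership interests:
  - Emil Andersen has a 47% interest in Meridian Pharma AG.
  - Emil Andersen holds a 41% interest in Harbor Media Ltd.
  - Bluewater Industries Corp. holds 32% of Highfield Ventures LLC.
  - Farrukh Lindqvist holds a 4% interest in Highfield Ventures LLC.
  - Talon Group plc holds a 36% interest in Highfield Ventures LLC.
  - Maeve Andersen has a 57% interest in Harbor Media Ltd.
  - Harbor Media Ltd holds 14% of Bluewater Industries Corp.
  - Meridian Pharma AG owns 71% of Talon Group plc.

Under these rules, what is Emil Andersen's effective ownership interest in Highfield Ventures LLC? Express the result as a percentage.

16.4036%

By parent–child attribution (R1), Emil Andersen is treated as also owning Maeve Andersen's interest in Harbor Media Ltd, giving 41% + 57% = 98%.
Chain via Harbor Media Ltd → Bluewater Industries Corp. (R2): 98% × 14% × 32% = 4.3904% of Highfield Ventures LLC.
Chain via Meridian Pharma AG → Talon Group plc (R2): 47% × 71% × 36% = 12.0132% of Highfield Ventures LLC.
Aggregating (R3): 4.3904% + 12.0132% = 16.4036%.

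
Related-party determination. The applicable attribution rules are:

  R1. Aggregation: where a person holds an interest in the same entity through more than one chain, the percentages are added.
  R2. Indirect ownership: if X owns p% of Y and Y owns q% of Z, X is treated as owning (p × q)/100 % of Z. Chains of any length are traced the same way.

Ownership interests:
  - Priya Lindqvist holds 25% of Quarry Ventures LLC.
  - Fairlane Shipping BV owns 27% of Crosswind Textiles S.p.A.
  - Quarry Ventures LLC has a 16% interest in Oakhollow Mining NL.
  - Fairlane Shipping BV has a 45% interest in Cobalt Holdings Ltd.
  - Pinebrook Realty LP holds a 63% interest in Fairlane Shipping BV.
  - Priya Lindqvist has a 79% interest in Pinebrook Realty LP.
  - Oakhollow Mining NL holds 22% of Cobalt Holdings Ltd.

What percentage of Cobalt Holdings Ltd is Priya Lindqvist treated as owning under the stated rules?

Chain via Pinebrook Realty LP → Fairlane Shipping BV (R2): 79% × 63% × 45% = 22.3965% of Cobalt Holdings Ltd.
Chain via Quarry Ventures LLC → Oakhollow Mining NL (R2): 25% × 16% × 22% = 0.88% of Cobalt Holdings Ltd.
Aggregating (R1): 22.3965% + 0.88% = 23.2765%.

23.2765%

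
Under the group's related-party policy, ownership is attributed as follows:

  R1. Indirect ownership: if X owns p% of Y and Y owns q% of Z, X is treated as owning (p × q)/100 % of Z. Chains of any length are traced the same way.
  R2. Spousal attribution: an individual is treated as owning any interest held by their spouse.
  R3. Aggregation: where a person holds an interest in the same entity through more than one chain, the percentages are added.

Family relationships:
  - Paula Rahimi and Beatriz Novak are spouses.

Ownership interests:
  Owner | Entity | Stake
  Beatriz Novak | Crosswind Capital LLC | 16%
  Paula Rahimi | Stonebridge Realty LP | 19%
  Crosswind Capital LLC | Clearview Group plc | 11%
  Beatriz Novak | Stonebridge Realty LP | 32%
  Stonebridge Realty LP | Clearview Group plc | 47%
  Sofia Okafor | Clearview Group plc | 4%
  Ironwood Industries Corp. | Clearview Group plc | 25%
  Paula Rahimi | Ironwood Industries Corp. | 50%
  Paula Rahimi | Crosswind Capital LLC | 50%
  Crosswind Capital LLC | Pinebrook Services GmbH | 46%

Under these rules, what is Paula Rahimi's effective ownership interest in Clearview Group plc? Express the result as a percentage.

By spousal attribution (R2), Paula Rahimi is treated as also owning Beatriz Novak's interest in Crosswind Capital LLC, giving 50% + 16% = 66%.
By spousal attribution (R2), Paula Rahimi is treated as also owning Beatriz Novak's interest in Stonebridge Realty LP, giving 19% + 32% = 51%.
Chain via Ironwood Industries Corp. (R1): 50% × 25% = 12.5% of Clearview Group plc.
Chain via Crosswind Capital LLC (R1): 66% × 11% = 7.26% of Clearview Group plc.
Chain via Stonebridge Realty LP (R1): 51% × 47% = 23.97% of Clearview Group plc.
Aggregating (R3): 12.5% + 7.26% + 23.97% = 43.73%.

43.73%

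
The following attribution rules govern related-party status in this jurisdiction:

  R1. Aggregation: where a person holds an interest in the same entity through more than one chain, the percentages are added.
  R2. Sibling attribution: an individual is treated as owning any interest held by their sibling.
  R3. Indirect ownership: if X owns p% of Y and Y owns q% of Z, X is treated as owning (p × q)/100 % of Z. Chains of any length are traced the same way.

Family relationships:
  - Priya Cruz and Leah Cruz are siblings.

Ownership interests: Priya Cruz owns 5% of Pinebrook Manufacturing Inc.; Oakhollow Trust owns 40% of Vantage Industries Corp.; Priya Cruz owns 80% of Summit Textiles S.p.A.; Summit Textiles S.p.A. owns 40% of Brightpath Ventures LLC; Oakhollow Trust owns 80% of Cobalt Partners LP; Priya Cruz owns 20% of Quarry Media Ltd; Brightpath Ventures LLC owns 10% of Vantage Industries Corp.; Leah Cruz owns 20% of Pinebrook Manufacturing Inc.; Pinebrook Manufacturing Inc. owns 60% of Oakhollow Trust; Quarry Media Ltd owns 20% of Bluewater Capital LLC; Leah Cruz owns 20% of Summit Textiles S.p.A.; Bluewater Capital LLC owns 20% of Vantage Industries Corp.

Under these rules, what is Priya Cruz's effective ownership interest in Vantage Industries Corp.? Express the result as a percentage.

10.8%

By sibling attribution (R2), Priya Cruz is treated as also owning Leah Cruz's interest in Pinebrook Manufacturing Inc, giving 5% + 20% = 25%.
By sibling attribution (R2), Priya Cruz is treated as also owning Leah Cruz's interest in Summit Textiles S.p.A, giving 80% + 20% = 100%.
Chain via Quarry Media Ltd → Bluewater Capital LLC (R3): 20% × 20% × 20% = 0.8% of Vantage Industries Corp.
Chain via Pinebrook Manufacturing Inc. → Oakhollow Trust (R3): 25% × 60% × 40% = 6% of Vantage Industries Corp.
Chain via Summit Textiles S.p.A. → Brightpath Ventures LLC (R3): 100% × 40% × 10% = 4% of Vantage Industries Corp.
Aggregating (R1): 0.8% + 6% + 4% = 10.8%.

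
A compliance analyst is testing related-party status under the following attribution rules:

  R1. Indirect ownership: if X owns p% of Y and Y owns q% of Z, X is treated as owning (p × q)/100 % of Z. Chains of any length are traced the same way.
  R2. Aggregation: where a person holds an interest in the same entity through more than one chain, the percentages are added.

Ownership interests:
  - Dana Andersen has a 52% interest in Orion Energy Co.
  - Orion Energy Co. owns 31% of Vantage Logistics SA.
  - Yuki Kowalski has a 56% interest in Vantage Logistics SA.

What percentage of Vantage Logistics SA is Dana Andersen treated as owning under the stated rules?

16.12%

Chain via Orion Energy Co. (R1): 52% × 31% = 16.12% of Vantage Logistics SA.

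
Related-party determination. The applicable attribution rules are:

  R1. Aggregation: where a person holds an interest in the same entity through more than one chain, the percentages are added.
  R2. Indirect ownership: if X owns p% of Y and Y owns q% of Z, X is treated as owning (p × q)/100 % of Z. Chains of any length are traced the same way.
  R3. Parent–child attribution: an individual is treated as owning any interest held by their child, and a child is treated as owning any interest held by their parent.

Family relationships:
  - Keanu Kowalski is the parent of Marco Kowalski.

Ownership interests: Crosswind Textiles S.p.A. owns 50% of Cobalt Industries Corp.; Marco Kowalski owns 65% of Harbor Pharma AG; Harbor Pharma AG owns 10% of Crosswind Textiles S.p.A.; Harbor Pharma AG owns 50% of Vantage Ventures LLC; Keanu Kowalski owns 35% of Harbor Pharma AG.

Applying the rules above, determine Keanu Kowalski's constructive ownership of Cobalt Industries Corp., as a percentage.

5%

By parent–child attribution (R3), Keanu Kowalski is treated as also owning Marco Kowalski's interest in Harbor Pharma AG, giving 35% + 65% = 100%.
Chain via Harbor Pharma AG → Crosswind Textiles S.p.A. (R2): 100% × 10% × 50% = 5% of Cobalt Industries Corp.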